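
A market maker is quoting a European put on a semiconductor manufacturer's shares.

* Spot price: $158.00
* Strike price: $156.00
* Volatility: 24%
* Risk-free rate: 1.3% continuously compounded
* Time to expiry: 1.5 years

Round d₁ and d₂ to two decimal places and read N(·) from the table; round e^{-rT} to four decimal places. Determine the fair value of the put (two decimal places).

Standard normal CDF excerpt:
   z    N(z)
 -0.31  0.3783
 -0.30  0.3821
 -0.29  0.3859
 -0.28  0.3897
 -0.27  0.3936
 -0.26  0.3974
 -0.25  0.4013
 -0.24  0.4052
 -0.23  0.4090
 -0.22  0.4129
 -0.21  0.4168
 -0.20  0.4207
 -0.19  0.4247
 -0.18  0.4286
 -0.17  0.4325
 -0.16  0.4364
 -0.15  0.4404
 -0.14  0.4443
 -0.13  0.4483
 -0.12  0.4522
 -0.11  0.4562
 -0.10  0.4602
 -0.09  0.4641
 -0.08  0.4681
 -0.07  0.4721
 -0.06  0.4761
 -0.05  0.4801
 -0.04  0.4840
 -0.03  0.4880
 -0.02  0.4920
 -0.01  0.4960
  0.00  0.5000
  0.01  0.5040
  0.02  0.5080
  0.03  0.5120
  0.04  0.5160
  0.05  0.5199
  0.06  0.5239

T = 1.5;  σ√T = 0.2939
d₁ = [ln(158/156) + (0.013 + 0.24²/2)·1.5] / 0.2939 = [0.0127 + 0.0627] / 0.2939 = 0.2566 ≈ 0.26
d₂ = d₁ − σ√T = 0.2566 − 0.2939 = -0.0373 ≈ -0.04
e^(−rT) = e^(−0.013·1.5) = 0.9807
N(−d₂) = N(0.04) = 0.5160;  N(−d₁) = N(-0.26) = 0.3974
P = 156·0.9807·0.5160 − 158·0.3974 = 78.9424 − 62.7892 = 16.1532

$16.15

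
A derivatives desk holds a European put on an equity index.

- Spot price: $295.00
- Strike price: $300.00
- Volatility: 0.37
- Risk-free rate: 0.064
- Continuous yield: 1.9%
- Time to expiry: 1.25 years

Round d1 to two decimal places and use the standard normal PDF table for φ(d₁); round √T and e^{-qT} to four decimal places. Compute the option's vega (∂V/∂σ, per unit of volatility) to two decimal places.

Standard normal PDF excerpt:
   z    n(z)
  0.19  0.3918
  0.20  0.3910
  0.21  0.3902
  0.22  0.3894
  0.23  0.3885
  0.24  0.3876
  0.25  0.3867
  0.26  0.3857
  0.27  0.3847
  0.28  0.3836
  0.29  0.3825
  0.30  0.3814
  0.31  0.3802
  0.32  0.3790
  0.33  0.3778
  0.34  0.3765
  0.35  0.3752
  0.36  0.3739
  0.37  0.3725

σ√T = 0.37·√1.25 = 0.4137
d₁ = [ln(295/300) + (0.064 − 0.019 + 0.37²/2)·1.25] / 0.4137 = [-0.0168 + 0.1418] / 0.4137 = 0.3022 → 0.30
√T = √1.25 = 1.1180
φ(d₁) = φ(0.30) = 0.3814
e^(−qT) = e^(−0.019·1.25) = 0.9765
vega = S·e^(−qT)·φ(d₁)·√T = 295·0.9765·0.3814·1.1180 = 122.8335
(The call has the same vega.)

122.83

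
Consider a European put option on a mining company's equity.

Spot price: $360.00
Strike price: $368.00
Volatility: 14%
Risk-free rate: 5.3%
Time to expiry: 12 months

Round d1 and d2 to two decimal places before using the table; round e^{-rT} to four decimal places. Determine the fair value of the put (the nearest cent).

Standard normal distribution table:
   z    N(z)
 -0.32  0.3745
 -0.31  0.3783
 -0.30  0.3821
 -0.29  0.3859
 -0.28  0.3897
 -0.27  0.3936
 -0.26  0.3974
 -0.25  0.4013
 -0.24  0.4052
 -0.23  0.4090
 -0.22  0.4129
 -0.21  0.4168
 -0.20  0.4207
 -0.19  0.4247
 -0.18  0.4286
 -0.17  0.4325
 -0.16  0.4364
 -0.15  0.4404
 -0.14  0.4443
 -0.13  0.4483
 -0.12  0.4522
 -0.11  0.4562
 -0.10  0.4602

$14.78

σ√T = 0.14·√1 = 0.1400
d₁ = [ln(360/368) + (0.053 + ½·0.14²)·1] / (σ√T) = (-0.0220 + 0.0628) / 0.1400 = 0.2916 which rounds to 0.29
d₂ = 0.2916 − 0.1400 = 0.1516 which rounds to 0.15
e^(−rT) = e^(−0.053·1) = 0.9484
P = 368·0.9484·N(-0.15) − 360·N(-0.29) = 368·0.9484·0.4404 − 360·0.3859 = 153.7045 − 138.9240 = 14.7805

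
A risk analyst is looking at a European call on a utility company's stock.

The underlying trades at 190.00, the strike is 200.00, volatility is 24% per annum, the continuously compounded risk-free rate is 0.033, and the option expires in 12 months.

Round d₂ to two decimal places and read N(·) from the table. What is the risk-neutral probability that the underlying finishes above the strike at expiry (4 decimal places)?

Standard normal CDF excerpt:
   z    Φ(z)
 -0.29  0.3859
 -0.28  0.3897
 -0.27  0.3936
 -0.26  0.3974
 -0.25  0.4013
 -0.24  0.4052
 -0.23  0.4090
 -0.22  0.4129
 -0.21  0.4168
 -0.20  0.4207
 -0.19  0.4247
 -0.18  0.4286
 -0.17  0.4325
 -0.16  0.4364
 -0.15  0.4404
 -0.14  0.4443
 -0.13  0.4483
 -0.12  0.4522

0.4207

σ√T = 0.24·√1 = 0.2400
d₁ = [ln(190/200) + (0.033 + ½·0.24²)·1] / (σ√T) = (-0.0513 + 0.0618) / 0.2400 = 0.0438 ⇒ 0.04
d₂ = 0.0438 − 0.2400 = -0.1962 ⇒ -0.20
Risk-neutral Pr[S_T > K] = N(d₂) = N(-0.20) = 0.4207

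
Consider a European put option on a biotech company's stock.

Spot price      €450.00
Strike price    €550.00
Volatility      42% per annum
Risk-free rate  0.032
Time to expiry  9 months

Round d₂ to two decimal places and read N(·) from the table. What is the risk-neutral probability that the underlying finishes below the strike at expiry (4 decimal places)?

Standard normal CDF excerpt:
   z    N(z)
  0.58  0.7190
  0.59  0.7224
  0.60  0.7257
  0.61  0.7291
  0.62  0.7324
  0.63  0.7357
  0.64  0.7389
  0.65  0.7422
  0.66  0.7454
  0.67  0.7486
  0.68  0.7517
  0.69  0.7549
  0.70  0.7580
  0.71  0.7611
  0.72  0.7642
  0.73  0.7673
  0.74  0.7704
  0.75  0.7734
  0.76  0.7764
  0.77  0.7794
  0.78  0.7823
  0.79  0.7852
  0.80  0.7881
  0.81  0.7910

σ√T = 0.42 × 0.8660 = 0.3637
d₁ = [ln(450/550) + (0.032 + 0.42²/2)·0.75] / 0.3637 = [-0.2007 + 0.0901] / 0.3637 = -0.3039 ≈ -0.30
d₂ = d₁ − σ√T = -0.3039 − 0.3637 = -0.6676 ≈ -0.67
Pr(exercise) under Q = N(−d₂) = N(0.67) = 0.7486

0.7486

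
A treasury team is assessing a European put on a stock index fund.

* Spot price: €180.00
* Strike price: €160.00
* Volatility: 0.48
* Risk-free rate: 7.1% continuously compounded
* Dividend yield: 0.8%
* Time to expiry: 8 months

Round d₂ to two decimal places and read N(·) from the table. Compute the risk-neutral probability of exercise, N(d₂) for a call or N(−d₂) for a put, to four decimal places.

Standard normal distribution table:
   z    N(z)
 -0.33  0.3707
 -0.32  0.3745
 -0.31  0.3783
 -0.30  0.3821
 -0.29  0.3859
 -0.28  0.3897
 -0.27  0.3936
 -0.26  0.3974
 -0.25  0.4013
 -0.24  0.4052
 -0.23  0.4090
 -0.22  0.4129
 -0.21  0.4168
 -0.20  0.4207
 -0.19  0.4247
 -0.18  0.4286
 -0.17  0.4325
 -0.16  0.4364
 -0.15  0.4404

0.4168

T = 0.6667;  σ√T = 0.3919
ln(S/K) + (r − q + σ²/2)T = ln(180/160) + (0.071 − 0.008 + 0.48²/2)·0.6667 = 0.1178 + 0.1188 = 0.2366
d₁ = 0.2366 / 0.3919 = 0.6037 → 0.60
d₂ = d₁ − σ√T = 0.6037 − 0.3919 = 0.2117 → 0.21
Pr(exercise) under Q = N(−d₂) = N(-0.21) = 0.4168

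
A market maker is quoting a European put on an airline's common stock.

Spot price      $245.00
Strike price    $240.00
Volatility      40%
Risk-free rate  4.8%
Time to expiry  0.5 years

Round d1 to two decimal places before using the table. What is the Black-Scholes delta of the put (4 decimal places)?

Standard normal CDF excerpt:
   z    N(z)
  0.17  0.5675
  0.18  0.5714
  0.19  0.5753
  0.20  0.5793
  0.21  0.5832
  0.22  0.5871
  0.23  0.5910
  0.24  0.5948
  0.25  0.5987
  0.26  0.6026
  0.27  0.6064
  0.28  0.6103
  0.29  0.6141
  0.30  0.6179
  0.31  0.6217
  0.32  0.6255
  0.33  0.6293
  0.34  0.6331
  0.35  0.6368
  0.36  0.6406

-0.3821

σ√T = 0.4 × 0.7071 = 0.2828
d₁ = [ln(245/240) + (0.048 + 0.4²/2)·0.5] / 0.2828 = [0.0206 + 0.0640] / 0.2828 = 0.2992 → 0.30
N(d₁) = N(0.30) = 0.6179
Δ_put = N(d₁) − 1 = 0.6179 − 1 = -0.3821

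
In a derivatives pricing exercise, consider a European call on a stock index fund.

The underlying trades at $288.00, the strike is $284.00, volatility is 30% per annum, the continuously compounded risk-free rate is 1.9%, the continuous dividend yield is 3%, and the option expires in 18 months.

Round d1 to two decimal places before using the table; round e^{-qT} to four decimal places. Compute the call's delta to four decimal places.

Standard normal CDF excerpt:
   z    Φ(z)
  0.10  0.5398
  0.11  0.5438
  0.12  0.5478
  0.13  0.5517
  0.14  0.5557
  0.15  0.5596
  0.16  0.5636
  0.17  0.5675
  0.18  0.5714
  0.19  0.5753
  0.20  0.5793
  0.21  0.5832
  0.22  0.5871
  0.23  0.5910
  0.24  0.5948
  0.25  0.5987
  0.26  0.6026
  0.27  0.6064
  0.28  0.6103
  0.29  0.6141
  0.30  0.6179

T = 1.5;  σ√T = 0.3674
d₁ = [ln(288/284) + (0.019 − 0.03 + 0.3²/2)·1.5] / 0.3674 = [0.0140 + 0.0510] / 0.3674 = 0.1769 → 0.18
N(d₁) = N(0.18) = 0.5714
Δ_call = e^(−qT)·N(d₁) = 0.9560·0.5714 = 0.5463

0.5463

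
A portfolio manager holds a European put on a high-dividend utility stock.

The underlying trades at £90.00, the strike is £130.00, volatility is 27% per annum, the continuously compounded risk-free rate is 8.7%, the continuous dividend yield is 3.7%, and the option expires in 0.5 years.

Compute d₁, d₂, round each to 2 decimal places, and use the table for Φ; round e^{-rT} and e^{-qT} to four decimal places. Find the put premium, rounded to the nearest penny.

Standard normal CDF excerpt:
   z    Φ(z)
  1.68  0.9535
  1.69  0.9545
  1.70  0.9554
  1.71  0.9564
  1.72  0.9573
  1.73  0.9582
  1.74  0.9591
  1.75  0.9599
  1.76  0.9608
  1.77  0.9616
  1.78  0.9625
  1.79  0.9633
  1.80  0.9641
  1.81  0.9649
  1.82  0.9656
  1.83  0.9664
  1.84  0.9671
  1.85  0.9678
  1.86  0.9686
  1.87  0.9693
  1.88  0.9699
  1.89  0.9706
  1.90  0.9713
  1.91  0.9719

σ√T = 0.27 × 0.7071 = 0.1909
d₁ = [ln(90/130) + (0.087 − 0.037 + 0.27²/2)·0.5] / 0.1909 = [-0.3677 + 0.0432] / 0.1909 = -1.6997 ≈ -1.70
d₂ = d₁ − σ√T = -1.6997 − 0.1909 = -1.8906 ≈ -1.89
exp(−qT) = exp(−0.037·0.5) = 0.9817;  exp(−rT) = exp(−0.087·0.5) = 0.9574
P = 130·0.9574·N(1.89) − 90·0.9817·N(1.70) = 130·0.9574·0.9706 − 90·0.9817·0.9554 = 120.8028 − 84.4125 = 36.3904

£36.39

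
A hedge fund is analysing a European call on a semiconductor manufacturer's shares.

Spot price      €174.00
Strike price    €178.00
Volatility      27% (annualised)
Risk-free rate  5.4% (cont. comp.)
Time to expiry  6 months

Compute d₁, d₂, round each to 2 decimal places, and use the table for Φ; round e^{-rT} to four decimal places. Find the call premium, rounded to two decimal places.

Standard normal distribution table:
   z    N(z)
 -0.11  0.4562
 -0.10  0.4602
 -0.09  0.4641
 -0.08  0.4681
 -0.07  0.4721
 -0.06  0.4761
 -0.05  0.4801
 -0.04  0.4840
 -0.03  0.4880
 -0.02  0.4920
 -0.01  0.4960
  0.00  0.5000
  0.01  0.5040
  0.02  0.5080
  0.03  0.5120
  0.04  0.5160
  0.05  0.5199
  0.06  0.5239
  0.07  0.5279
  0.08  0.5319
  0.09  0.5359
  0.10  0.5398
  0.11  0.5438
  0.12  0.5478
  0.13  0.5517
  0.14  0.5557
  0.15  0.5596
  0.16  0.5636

€13.52

σ√T = 0.27·√0.5 = 0.1909
d₁ = [ln(174/178) + (0.054 + 0.27²/2)·0.5] / 0.1909 = [-0.0227 + 0.0452] / 0.1909 = 0.1178 ≈ 0.12
d₂ = d₁ − σ√T = 0.1178 − 0.1909 = -0.0731 ≈ -0.07
exp(−rT) = exp(−0.054·0.5) = 0.9734
N(d₁) = N(0.12) = 0.5478;  N(d₂) = N(-0.07) = 0.4721
C = 174·0.5478 − 178·0.9734·0.4721 = 95.3172 − 81.7985 = 13.5187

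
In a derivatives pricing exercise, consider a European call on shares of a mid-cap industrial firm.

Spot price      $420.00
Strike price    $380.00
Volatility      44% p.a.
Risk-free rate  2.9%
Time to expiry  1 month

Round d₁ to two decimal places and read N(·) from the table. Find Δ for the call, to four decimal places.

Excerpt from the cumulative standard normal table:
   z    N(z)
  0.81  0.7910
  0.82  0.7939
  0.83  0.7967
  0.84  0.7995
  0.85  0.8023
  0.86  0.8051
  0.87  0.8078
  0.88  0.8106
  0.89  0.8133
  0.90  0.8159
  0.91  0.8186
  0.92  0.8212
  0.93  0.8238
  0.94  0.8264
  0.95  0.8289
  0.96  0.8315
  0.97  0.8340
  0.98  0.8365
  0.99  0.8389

0.8078

σ√T = 0.44·√0.08333 = 0.1270
ln(S/K) + (r + σ²/2)T = ln(420/380) + (0.029 + 0.44²/2)·0.08333 = 0.1001 + 0.0105 = 0.1106
d₁ = 0.1106 / 0.1270 = 0.8705 → 0.87
N(d₁) = N(0.87) = 0.8078
Δ_call = N(d₁) = 0.8078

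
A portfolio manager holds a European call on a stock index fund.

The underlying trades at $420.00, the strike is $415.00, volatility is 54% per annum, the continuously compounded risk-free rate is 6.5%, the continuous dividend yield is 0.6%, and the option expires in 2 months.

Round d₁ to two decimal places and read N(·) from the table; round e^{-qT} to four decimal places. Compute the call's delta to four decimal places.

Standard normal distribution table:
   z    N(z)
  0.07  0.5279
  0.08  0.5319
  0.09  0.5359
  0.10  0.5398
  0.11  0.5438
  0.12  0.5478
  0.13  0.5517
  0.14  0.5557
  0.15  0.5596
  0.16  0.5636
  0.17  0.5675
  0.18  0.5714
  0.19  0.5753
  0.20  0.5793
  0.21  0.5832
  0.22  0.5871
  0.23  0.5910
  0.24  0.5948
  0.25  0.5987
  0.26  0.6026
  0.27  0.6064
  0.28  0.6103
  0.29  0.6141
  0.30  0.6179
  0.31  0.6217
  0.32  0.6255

0.5826

σ√T = 0.54·√0.1667 = 0.2205
d₁ = [ln(420/415) + (0.065 − 0.006 + 0.54²/2)·0.1667] / 0.2205 = [0.0120 + 0.0341] / 0.2205 = 0.2092 → 0.21
N(d₁) = N(0.21) = 0.5832
Δ_call = e^(−qT)·N(d₁) = 0.9990·0.5832 = 0.5826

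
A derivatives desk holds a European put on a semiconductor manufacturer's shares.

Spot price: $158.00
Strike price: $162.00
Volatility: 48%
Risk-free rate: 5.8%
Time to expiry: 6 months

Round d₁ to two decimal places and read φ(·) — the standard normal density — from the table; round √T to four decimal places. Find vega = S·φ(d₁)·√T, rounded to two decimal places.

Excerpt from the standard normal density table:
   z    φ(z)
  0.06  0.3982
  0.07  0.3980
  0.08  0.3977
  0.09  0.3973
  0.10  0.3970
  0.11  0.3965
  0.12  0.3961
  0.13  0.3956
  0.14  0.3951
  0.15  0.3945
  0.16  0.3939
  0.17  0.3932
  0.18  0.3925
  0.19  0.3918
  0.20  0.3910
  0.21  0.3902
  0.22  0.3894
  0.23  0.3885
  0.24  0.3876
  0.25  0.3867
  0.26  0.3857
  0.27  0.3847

43.85

T = 0.5;  σ√T = 0.3394
d₁ = [ln(158/162) + (0.058 + 0.48²/2)·0.5] / 0.3394 = [-0.0250 + 0.0866] / 0.3394 = 0.1815 → 0.18
√T = √0.5 = 0.7071
φ(d₁) = φ(0.18) = 0.3925
vega = S·φ(d₁)·√T = 158·0.3925·0.7071 = 43.8508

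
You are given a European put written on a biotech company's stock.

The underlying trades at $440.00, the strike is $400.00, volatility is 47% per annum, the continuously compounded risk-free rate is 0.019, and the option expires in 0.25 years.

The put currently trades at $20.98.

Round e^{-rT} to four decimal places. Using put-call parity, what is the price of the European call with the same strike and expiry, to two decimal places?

e^(−rT) = e^(−0.019·0.25) = 0.9953
Put-call parity: C − P = S − K·e^(−rT) = 440 − 400·0.9953 = 440 − 398.1200 = 41.8800
C = P + (C − P) = 20.98 + (41.8800) = 62.8600

$62.86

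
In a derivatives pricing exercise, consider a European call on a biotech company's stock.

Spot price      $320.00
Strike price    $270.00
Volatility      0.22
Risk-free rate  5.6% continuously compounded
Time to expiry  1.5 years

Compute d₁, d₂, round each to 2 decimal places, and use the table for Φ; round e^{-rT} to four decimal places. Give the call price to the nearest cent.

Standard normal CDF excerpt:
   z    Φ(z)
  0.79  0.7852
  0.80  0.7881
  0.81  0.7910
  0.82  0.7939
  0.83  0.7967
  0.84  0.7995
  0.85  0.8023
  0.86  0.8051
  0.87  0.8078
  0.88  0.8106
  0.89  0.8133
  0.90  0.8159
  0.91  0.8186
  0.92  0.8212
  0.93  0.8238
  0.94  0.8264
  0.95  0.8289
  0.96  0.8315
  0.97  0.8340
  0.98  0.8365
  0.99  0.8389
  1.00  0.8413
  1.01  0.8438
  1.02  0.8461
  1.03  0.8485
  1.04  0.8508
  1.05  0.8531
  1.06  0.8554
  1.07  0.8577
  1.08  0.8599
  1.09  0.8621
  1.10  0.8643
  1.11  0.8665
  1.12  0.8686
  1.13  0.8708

T = 1.5;  σ√T = 0.2694
d₁ = [ln(320/270) + (0.056 + 0.22²/2)·1.5] / 0.2694 = [0.1699 + 0.1203] / 0.2694 = 1.0770 → 1.08
d₂ = d₁ − σ√T = 1.0770 − 0.2694 = 0.8076 → 0.81
e^(−rT) = e^(−0.056·1.5) = 0.9194
N(d₁) = N(1.08) = 0.8599;  N(d₂) = N(0.81) = 0.7910
C = 320·0.8599 − 270·0.9194·0.7910 = 275.1680 − 196.3563 = 78.8117

$78.81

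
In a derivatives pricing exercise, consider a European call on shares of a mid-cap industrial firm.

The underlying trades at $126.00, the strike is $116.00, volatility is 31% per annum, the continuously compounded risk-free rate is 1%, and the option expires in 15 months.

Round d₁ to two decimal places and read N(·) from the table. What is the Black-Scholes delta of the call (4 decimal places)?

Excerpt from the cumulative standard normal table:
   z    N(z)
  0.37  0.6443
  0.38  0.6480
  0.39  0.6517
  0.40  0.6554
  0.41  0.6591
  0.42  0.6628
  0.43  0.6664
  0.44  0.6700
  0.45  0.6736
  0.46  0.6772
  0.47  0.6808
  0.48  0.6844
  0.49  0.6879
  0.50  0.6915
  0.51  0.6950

T = 1.25;  σ√T = 0.3466
d₁ = [ln(126/116) + (0.01 + 0.31²/2)·1.25] / 0.3466 = [0.0827 + 0.0726] / 0.3466 = 0.4479 which rounds to 0.45
N(d₁) = N(0.45) = 0.6736
Δ_call = N(d₁) = 0.6736

0.6736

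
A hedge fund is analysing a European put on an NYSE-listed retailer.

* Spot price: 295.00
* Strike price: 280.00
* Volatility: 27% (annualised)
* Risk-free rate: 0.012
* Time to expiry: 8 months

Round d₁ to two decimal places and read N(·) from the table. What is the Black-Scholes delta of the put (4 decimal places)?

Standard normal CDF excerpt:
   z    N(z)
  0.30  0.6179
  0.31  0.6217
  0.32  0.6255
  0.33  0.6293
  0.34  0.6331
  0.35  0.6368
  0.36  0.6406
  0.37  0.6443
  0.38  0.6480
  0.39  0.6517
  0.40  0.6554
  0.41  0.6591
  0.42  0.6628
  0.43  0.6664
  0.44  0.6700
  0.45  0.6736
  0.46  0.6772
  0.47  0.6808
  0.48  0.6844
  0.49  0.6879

-0.3520

T = 0.6667;  σ√T = 0.2205
d₁ = [ln(295/280) + (0.012 + 0.27²/2)·0.6667] / 0.2205 = [0.0522 + 0.0323] / 0.2205 = 0.3832 which rounds to 0.38
N(d₁) = N(0.38) = 0.6480
Δ_put = N(d₁) − 1 = 0.6480 − 1 = -0.3520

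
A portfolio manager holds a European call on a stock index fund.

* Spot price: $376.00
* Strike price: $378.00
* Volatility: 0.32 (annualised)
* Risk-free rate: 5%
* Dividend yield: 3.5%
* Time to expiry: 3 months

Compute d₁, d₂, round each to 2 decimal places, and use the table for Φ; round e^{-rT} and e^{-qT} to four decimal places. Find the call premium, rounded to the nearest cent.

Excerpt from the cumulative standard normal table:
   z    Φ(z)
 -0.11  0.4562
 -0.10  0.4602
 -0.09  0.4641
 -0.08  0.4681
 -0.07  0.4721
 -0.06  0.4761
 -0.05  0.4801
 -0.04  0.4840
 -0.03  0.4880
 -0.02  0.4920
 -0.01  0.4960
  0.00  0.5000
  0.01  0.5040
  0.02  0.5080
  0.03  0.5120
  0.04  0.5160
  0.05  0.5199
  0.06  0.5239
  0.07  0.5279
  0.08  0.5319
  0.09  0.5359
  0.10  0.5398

σ√T = 0.32 × 0.5000 = 0.1600
d₁ = [ln(376/378) + (0.05 − 0.035 + ½·0.32²)·0.25] / (σ√T) = (-0.0053 + 0.0166) / 0.1600 = 0.0703 ⇒ 0.07
d₂ = 0.0703 − 0.1600 = -0.0897 ⇒ -0.09
exp(−qT) = exp(−0.035·0.25) = 0.9913;  exp(−rT) = exp(−0.05·0.25) = 0.9876
C = 376·0.9913·N(0.07) − 378·0.9876·N(-0.09) = 376·0.9913·0.5279 − 378·0.9876·0.4641 = 196.7635 − 173.2545 = 23.5091

$23.51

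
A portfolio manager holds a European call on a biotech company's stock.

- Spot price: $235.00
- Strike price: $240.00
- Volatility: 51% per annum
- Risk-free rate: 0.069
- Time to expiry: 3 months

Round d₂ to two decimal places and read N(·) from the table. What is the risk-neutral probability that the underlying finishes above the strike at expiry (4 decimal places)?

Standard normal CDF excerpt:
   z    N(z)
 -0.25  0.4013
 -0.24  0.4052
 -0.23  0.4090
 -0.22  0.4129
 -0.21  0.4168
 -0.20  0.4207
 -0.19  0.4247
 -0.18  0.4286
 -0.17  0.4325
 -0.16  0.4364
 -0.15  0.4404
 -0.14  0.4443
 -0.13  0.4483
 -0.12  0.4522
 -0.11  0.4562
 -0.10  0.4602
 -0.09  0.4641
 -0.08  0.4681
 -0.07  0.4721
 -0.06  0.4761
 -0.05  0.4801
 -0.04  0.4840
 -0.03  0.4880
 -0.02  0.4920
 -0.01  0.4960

0.4443

T = 0.25;  σ√T = 0.2550
d₁ = [ln(235/240) + (0.069 + ½·0.51²)·0.25] / (σ√T) = (-0.0211 + 0.0498) / 0.2550 = 0.1126 ≈ 0.11
d₂ = 0.1126 − 0.2550 = -0.1424 ≈ -0.14
Risk-neutral Pr[S_T > K] = N(d₂) = N(-0.14) = 0.4443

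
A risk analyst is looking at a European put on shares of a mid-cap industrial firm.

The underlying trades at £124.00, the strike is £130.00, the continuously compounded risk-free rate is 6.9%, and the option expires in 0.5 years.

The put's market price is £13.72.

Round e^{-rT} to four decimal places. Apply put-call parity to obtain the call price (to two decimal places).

e^(−rT) = e^(−0.069·0.5) = 0.9661
Put-call parity: C − P = S − K·e^(−rT) = 124 − 130·0.9661 = 124 − 125.5930 = -1.5930
C = P + (C − P) = 13.72 + (-1.5930) = 12.1270

£12.13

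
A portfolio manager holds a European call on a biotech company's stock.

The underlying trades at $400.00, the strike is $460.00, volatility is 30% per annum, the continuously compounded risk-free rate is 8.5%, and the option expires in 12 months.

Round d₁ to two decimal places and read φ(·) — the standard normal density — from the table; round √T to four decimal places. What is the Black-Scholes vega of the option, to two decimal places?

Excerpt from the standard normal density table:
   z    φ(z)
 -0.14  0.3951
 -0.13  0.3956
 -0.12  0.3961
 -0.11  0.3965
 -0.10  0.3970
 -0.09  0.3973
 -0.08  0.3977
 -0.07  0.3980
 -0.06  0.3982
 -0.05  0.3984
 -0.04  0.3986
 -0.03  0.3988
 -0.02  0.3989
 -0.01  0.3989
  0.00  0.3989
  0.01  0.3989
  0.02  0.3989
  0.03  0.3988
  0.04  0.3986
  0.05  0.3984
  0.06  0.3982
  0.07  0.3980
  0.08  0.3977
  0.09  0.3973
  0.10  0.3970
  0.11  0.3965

159.52

T = 1;  σ√T = 0.3000
d₁ = [ln(400/460) + (0.085 + 0.3²/2)·1] / 0.3000 = [-0.1398 + 0.1300] / 0.3000 = -0.0325 which rounds to -0.03
√T = √1 = 1.0000
φ(d₁) = φ(-0.03) = 0.3988
vega = S·φ(d₁)·√T = 400·0.3988·1.0000 = 159.5200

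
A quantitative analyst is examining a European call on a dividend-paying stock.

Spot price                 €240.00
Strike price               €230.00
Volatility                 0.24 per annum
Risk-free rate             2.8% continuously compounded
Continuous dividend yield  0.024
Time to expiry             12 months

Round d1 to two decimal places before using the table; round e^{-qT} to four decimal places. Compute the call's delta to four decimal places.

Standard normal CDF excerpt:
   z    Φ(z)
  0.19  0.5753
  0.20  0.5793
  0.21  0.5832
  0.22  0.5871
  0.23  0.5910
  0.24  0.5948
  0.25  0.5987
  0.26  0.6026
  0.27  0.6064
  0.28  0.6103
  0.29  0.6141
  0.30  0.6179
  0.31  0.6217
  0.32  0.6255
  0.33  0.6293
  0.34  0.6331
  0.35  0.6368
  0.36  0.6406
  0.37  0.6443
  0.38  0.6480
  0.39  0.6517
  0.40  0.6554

σ√T = 0.24·√1 = 0.2400
ln(S/K) + (r − q + σ²/2)T = ln(240/230) + (0.028 − 0.024 + 0.24²/2)·1 = 0.0426 + 0.0328 = 0.0754
d₁ = 0.0754 / 0.2400 = 0.3140 ⇒ 0.31
N(d₁) = N(0.31) = 0.6217
Δ_call = exp(−qT)·N(d₁) = 0.9763·0.6217 = 0.6070

0.6070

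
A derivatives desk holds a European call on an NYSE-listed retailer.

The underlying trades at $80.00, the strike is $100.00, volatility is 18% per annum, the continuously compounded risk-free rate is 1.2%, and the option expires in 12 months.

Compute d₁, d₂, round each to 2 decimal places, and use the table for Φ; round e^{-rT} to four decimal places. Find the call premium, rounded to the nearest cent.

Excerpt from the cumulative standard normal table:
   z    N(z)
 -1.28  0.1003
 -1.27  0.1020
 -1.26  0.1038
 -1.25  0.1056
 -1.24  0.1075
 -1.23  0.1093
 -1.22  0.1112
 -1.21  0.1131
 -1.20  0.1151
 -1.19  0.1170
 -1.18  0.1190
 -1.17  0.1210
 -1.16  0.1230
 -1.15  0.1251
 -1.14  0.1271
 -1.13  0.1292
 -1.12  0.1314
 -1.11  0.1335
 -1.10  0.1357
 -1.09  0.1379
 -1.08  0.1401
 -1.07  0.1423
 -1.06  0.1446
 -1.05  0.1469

$0.95

σ√T = 0.18·√1 = 0.1800
d₁ = [ln(80/100) + (0.012 + 0.18²/2)·1] / 0.1800 = [-0.2231 + 0.0282] / 0.1800 = -1.0830 ⇒ -1.08
d₂ = d₁ − σ√T = -1.0830 − 0.1800 = -1.2630 ⇒ -1.26
exp(−rT) = exp(−0.012·1) = 0.9881
N(d₁) = N(-1.08) = 0.1401;  N(d₂) = N(-1.26) = 0.1038
C = 80·0.1401 − 100·0.9881·0.1038 = 11.2080 − 10.2565 = 0.9515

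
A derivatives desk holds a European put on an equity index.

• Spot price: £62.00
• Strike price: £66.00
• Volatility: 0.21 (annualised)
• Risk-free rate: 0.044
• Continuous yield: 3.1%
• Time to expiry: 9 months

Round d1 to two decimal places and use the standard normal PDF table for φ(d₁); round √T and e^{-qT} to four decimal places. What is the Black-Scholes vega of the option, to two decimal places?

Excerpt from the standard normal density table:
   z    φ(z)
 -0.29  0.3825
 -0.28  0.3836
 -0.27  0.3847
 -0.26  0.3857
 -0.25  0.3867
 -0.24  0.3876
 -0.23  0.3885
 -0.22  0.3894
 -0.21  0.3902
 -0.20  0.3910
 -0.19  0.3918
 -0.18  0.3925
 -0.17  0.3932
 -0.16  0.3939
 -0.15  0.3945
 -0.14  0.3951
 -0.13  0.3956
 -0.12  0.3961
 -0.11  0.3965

20.51

T = 0.75;  σ√T = 0.1819
d₁ = [ln(62/66) + (0.044 − 0.031 + 0.21²/2)·0.75] / 0.1819 = [-0.0625 + 0.0263] / 0.1819 = -0.1992 → -0.20
√T = √0.75 = 0.8660
φ(d₁) = φ(-0.20) = 0.3910
exp(−qT) = exp(−0.031·0.75) = 0.9770
vega = S·exp(−qT)·φ(d₁)·√T = 62·0.9770·0.3910·0.8660 = 20.5107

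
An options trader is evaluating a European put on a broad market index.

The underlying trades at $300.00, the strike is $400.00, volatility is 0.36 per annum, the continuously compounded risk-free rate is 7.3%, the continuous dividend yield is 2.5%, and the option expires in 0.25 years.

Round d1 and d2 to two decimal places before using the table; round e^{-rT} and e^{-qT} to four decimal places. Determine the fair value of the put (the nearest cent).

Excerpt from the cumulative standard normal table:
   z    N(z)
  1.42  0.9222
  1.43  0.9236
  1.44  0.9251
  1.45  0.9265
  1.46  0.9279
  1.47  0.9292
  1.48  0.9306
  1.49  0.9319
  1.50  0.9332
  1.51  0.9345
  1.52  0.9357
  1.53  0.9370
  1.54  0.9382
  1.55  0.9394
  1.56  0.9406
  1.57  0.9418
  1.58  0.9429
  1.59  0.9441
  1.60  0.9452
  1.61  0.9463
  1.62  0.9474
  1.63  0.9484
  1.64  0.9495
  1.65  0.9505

σ√T = 0.36 × 0.5000 = 0.1800
d₁ = [ln(300/400) + (0.073 − 0.025 + ½·0.36²)·0.25] / (σ√T) = (-0.2877 + 0.0282) / 0.1800 = -1.4416 ⇒ -1.44
d₂ = -1.4416 − 0.1800 = -1.6216 ⇒ -1.62
e^(−qT) = e^(−0.025·0.25) = 0.9938;  e^(−rT) = e^(−0.073·0.25) = 0.9819
P = 400·0.9819·N(1.62) − 300·0.9938·N(1.44) = 400·0.9819·0.9474 − 300·0.9938·0.9251 = 372.1008 − 275.8093 = 96.2915

$96.29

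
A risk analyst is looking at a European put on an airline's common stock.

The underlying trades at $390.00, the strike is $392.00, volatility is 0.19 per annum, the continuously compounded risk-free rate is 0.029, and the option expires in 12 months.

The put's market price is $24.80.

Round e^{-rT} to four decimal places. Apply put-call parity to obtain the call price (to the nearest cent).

e^(−rT) = e^(−0.029·1) = 0.9714
Put-call parity: C − P = S − K·e^(−rT) = 390 − 392·0.9714 = 390 − 380.7888 = 9.2112
C = P + (C − P) = 24.80 + (9.2112) = 34.0112

$34.01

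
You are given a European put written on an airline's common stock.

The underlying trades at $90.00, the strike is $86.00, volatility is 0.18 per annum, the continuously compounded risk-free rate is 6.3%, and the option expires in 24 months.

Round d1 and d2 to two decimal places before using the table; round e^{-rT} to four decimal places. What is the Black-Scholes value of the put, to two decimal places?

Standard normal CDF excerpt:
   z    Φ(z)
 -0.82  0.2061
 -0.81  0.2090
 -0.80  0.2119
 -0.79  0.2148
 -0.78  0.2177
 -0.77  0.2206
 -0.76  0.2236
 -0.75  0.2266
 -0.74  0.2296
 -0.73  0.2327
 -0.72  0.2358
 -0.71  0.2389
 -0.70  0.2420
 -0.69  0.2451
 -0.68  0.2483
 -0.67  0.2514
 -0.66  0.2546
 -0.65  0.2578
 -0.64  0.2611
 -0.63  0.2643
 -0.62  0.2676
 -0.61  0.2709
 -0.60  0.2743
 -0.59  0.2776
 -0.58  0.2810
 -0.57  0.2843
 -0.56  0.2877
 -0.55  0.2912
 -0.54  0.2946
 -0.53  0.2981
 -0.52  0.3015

$3.01

T = 2;  σ√T = 0.2546
d₁ = [ln(90/86) + (0.063 + 0.18²/2)·2] / 0.2546 = [0.0455 + 0.1584] / 0.2546 = 0.8008 ⇒ 0.80
d₂ = d₁ − σ√T = 0.8008 − 0.2546 = 0.5463 ⇒ 0.55
e^(−rT) = e^(−0.063·2) = 0.8816
P = 86·0.8816·N(-0.55) − 90·N(-0.80) = 86·0.8816·0.2912 − 90·0.2119 = 22.0781 − 19.0710 = 3.0071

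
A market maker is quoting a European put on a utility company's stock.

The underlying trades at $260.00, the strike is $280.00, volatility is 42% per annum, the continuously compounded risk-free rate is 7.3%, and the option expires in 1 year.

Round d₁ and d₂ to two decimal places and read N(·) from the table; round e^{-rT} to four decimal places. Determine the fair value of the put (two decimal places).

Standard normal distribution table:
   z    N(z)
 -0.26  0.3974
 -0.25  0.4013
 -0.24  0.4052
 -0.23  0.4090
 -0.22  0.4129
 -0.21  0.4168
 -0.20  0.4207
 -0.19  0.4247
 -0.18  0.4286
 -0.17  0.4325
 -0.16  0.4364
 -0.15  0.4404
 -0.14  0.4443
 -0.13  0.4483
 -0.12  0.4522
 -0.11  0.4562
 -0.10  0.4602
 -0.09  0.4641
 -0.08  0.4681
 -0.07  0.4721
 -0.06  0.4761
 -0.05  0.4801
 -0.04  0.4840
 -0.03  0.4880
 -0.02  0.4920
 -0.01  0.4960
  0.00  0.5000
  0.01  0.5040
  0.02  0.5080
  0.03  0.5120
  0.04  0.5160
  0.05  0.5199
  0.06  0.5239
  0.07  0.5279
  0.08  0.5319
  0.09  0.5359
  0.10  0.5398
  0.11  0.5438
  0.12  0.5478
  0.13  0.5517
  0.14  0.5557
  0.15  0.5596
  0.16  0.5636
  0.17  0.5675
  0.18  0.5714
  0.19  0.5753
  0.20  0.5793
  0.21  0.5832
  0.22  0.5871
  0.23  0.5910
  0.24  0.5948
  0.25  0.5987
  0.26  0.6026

σ√T = 0.42 × 1.0000 = 0.4200
d₁ = [ln(260/280) + (0.073 + 0.42²/2)·1] / 0.4200 = [-0.0741 + 0.1612] / 0.4200 = 0.2074 → 0.21
d₂ = d₁ − σ√T = 0.2074 − 0.4200 = -0.2126 → -0.21
exp(−rT) = exp(−0.073·1) = 0.9296
N(−d₂) = N(0.21) = 0.5832;  N(−d₁) = N(-0.21) = 0.4168
P = 280·0.9296·0.5832 − 260·0.4168 = 151.8000 − 108.3680 = 43.4320

$43.43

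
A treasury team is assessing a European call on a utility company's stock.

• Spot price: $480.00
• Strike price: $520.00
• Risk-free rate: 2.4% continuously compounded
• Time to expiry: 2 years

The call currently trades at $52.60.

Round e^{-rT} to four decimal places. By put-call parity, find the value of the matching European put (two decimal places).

e^(−rT) = e^(−0.024·2) = 0.9531
Put-call parity: C − P = S − K·e^(−rT) = 480 − 520·0.9531 = 480 − 495.6120 = -15.6120
P = C − (C − P) = 52.60 − (-15.6120) = 68.2120

$68.21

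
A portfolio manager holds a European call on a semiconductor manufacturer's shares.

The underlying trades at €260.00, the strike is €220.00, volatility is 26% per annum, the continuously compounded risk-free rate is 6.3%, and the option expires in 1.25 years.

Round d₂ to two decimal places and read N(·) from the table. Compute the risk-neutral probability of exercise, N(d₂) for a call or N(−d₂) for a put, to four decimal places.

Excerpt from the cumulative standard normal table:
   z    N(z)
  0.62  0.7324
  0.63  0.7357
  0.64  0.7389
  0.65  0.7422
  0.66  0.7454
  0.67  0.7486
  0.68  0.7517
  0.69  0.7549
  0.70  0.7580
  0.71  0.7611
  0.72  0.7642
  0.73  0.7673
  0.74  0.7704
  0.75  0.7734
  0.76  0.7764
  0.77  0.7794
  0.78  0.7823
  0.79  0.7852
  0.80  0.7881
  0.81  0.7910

0.7580

σ√T = 0.26 × 1.1180 = 0.2907
ln(S/K) + (r + σ²/2)T = ln(260/220) + (0.063 + 0.26²/2)·1.25 = 0.1671 + 0.1210 = 0.2881
d₁ = 0.2881 / 0.2907 = 0.9909 → 0.99
d₂ = d₁ − σ√T = 0.9909 − 0.2907 = 0.7002 → 0.70
Risk-neutral Pr[S_T > K] = N(d₂) = N(0.70) = 0.7580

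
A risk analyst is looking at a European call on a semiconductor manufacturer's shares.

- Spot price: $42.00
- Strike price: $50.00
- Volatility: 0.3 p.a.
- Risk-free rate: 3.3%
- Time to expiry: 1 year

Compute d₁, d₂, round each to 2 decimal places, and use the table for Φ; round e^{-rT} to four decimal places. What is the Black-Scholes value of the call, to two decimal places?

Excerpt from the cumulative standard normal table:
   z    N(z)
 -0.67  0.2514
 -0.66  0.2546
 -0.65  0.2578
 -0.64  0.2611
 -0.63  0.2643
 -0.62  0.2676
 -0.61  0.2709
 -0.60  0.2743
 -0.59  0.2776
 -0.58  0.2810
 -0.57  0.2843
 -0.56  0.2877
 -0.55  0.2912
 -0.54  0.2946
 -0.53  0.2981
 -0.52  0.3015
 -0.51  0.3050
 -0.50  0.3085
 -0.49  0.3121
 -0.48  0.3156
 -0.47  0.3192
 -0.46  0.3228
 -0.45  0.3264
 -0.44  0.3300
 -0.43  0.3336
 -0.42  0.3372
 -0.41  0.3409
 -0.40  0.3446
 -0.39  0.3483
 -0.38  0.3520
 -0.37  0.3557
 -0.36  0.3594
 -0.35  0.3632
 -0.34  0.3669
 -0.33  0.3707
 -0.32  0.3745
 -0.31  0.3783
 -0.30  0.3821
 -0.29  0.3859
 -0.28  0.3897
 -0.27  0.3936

$2.78

σ√T = 0.3 × 1.0000 = 0.3000
d₁ = [ln(42/50) + (0.033 + 0.3²/2)·1] / 0.3000 = [-0.1744 + 0.0780] / 0.3000 = -0.3212 → -0.32
d₂ = d₁ − σ√T = -0.3212 − 0.3000 = -0.6212 → -0.62
exp(−rT) = exp(−0.033·1) = 0.9675
N(d₁) = N(-0.32) = 0.3745;  N(d₂) = N(-0.62) = 0.2676
C = 42·0.3745 − 50·0.9675·0.2676 = 15.7290 − 12.9451 = 2.7838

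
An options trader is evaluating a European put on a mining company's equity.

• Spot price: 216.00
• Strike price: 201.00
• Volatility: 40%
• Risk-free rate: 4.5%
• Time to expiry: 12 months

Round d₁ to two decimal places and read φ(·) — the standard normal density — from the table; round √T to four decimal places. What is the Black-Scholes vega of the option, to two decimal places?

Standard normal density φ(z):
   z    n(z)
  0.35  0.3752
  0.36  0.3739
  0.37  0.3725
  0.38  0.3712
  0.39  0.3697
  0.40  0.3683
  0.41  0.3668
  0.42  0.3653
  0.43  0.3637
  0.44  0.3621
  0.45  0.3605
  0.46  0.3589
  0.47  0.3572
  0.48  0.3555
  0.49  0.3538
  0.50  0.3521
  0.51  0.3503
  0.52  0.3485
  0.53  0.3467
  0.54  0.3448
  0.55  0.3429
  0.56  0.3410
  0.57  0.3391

76.42

σ√T = 0.4 × 1.0000 = 0.4000
d₁ = [ln(216/201) + (0.045 + 0.4²/2)·1] / 0.4000 = [0.0720 + 0.1250] / 0.4000 = 0.4924 → 0.49
√T = √1 = 1.0000
φ(d₁) = φ(0.49) = 0.3538
vega = S·φ(d₁)·√T = 216·0.3538·1.0000 = 76.4208
(The call has the same vega.)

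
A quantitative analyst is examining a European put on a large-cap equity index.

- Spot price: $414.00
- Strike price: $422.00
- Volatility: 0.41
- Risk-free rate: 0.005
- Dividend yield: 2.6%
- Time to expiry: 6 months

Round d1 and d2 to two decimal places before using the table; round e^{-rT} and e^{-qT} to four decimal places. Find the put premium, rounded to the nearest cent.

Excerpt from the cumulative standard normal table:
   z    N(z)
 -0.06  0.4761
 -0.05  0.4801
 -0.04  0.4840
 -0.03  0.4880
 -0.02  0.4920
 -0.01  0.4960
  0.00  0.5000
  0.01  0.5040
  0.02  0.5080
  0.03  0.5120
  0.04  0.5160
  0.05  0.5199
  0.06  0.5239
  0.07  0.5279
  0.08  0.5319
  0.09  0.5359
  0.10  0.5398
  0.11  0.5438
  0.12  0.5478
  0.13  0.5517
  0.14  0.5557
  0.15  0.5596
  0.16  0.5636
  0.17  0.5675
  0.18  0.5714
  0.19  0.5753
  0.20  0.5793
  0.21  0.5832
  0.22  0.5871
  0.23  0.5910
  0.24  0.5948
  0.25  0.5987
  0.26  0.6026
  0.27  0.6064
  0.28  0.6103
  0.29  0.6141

σ√T = 0.41 × 0.7071 = 0.2899
d₁ = [ln(414/422) + (0.005 − 0.026 + 0.41²/2)·0.5] / 0.2899 = [-0.0191 + 0.0315] / 0.2899 = 0.0427 ≈ 0.04
d₂ = d₁ − σ√T = 0.0427 − 0.2899 = -0.2472 ≈ -0.25
exp(−qT) = exp(−0.026·0.5) = 0.9871;  exp(−rT) = exp(−0.005·0.5) = 0.9975
P = 422·0.9975·N(0.25) − 414·0.9871·N(-0.04) = 422·0.9975·0.5987 − 414·0.9871·0.4840 = 252.0198 − 197.7911 = 54.2286

$54.23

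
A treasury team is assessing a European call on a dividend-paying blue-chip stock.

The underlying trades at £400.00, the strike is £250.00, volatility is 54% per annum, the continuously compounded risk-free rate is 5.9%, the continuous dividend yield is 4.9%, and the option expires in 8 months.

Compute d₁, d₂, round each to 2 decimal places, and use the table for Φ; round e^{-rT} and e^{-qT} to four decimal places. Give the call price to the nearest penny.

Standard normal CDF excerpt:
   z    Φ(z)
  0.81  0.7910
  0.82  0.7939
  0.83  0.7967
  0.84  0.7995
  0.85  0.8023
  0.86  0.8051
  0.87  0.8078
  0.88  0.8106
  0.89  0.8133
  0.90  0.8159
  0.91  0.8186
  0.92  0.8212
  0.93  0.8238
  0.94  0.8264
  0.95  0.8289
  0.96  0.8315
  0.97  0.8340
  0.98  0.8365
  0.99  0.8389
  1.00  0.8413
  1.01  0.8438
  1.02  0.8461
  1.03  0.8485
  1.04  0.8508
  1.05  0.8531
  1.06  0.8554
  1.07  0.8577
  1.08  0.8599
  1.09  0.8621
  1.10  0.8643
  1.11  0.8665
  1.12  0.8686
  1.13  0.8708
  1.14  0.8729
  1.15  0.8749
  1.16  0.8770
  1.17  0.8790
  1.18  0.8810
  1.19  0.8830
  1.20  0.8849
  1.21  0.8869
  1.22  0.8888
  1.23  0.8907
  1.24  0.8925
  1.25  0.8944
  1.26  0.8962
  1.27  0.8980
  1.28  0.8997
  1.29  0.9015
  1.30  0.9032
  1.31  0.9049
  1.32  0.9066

£156.18

T = 0.6667;  σ√T = 0.4409
ln(S/K) + (r − q + σ²/2)T = ln(400/250) + (0.059 − 0.049 + 0.54²/2)·0.6667 = 0.4700 + 0.1039 = 0.5739
d₁ = 0.5739 / 0.4409 = 1.3016 which rounds to 1.30
d₂ = d₁ − σ√T = 1.3016 − 0.4409 = 0.8607 which rounds to 0.86
exp(−qT) = exp(−0.049·0.6667) = 0.9679;  exp(−rT) = exp(−0.059·0.6667) = 0.9614
C = 400·0.9679·N(1.30) − 250·0.9614·N(0.86) = 400·0.9679·0.9032 − 250·0.9614·0.8051 = 349.6829 − 193.5058 = 156.1771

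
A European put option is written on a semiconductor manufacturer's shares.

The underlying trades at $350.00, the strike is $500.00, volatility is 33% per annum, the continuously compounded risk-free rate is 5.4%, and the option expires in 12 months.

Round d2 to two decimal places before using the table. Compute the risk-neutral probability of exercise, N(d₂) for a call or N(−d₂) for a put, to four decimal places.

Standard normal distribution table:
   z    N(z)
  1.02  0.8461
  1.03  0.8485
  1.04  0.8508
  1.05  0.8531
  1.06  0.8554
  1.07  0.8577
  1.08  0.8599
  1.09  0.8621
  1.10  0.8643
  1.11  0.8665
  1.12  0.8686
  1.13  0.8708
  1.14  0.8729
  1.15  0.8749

0.8599

T = 1;  σ√T = 0.3300
d₁ = [ln(350/500) + (0.054 + 0.33²/2)·1] / 0.3300 = [-0.3567 + 0.1085] / 0.3300 = -0.7522 → -0.75
d₂ = d₁ − σ√T = -0.7522 − 0.3300 = -1.0822 → -1.08
Risk-neutral Pr[S_T < K] = N(−d₂) = N(1.08) = 0.8599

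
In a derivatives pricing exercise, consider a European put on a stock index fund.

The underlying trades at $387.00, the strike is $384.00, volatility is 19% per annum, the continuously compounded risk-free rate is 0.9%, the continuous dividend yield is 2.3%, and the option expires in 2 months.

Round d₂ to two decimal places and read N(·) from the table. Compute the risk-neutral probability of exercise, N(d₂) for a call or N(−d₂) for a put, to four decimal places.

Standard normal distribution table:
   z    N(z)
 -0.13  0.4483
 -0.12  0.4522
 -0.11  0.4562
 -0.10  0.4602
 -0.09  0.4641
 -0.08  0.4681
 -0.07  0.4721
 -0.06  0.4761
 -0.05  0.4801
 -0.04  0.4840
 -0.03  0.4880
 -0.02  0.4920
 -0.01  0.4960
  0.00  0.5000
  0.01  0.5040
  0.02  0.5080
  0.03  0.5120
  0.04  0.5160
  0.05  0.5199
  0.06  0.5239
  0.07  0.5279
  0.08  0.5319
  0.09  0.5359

0.4880

σ√T = 0.19·√0.1667 = 0.0776
d₁ = [ln(387/384) + (0.009 − 0.023 + 0.19²/2)·0.1667] / 0.0776 = [0.0078 + 0.0007] / 0.0776 = 0.1090 ⇒ 0.11
d₂ = d₁ − σ√T = 0.1090 − 0.0776 = 0.0315 ⇒ 0.03
Risk-neutral Pr[S_T < K] = N(−d₂) = N(-0.03) = 0.4880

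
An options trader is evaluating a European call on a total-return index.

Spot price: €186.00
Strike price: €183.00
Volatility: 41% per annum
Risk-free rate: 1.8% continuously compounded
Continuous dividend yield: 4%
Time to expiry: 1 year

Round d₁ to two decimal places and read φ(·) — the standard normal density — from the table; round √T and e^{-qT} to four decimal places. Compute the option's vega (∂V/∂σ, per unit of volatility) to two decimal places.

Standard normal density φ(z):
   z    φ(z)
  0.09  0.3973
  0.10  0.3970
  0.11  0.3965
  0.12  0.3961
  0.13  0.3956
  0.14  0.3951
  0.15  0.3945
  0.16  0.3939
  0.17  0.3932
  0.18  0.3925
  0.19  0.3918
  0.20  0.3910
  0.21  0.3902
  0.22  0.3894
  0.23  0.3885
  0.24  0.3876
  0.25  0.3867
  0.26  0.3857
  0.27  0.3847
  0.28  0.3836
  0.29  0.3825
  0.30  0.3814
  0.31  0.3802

T = 1;  σ√T = 0.4100
d₁ = [ln(186/183) + (0.018 − 0.04 + ½·0.41²)·1] / (σ√T) = (0.0163 + 0.0620) / 0.4100 = 0.1910 which rounds to 0.19
√T = √1 = 1.0000
φ(d₁) = φ(0.19) = 0.3918
e^(−qT) = e^(−0.04·1) = 0.9608
vega = S·e^(−qT)·φ(d₁)·√T = 186·0.9608·0.3918·1.0000 = 70.0181
(Vega is the same for a European call and put with the same parameters.)

70.02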